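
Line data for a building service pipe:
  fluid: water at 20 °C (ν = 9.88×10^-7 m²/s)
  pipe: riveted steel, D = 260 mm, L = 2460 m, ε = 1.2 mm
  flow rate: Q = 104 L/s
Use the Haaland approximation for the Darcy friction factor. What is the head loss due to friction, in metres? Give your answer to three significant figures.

V = 4Q/(πD²) = 4·0.104/(π·0.260²) = 1.959 m/s
Re = VD/ν = 1.959·0.260/9.88×10^-7 = 5.15×10^5 → turbulent
ε/D = 1.2/260 = 0.00462
Haaland: f = 0.02988
h_f = f(L/D)V²/(2g) = 0.02988·(2460/0.260)·1.959²/(2·9.81) = 55.29 m

h_f ≈ 55.3 m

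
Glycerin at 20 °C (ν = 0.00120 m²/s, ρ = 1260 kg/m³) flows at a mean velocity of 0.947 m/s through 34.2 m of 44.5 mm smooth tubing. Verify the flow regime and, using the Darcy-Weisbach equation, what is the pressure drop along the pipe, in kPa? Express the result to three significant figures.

Δp ≈ 791 kPa

Re = VD/ν = 0.947·0.04450/0.00120 = 35.1 → laminar (Re < 2300)
f = 64/Re = 1.822
h_f = f(L/D)V²/(2g) = 1.822·(34.2/0.04450)·0.947²/(2·9.81) = 64.02 m
Δp = ρg·h_f = 1260·9.81·64.02 = 791.3 kPa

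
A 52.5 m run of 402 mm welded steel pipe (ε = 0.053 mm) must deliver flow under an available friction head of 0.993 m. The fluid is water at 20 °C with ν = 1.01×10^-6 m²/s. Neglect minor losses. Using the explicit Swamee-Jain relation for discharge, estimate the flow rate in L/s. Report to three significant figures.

Swamee-Jain (Type II): Q = -0.965·√(gD⁵h_f/L)·ln[ε/(3.7D) + √(3.17ν²L/(gD³h_f))]
√(gD⁵h_f/L) = √(9.81·0.402⁵·0.993/52.5) = 0.04414
ε/(3.7D) = 3.56×10^-5; √(3.17ν²L/(gD³h_f)) = 1.64×10^-5
Q = -0.965·0.04414·ln(5.201×10^-5) = 0.4201 m³/s
Check: V = 3.31 m/s, Re = 1.32×10^6, f = 0.01370, h_f = 0.999 m ≈ 0.993 m ✓

Q ≈ 420 L/s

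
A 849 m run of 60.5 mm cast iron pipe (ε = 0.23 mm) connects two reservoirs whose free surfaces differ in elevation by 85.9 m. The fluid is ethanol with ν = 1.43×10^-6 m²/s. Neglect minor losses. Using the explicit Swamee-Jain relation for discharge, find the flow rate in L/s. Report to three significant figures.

Swamee-Jain (Type II): Q = -0.965·√(gD⁵h_f/L)·ln[ε/(3.7D) + √(3.17ν²L/(gD³h_f))]
√(gD⁵h_f/L) = √(9.81·0.0605⁵·85.9/849) = 8.969×10^-4
ε/(3.7D) = 0.00103; √(3.17ν²L/(gD³h_f)) = 1.72×10^-4
Q = -0.965·8.969×10^-4·ln(0.001199) = 0.005822 m³/s
Check: V = 2.03 m/s, Re = 8.57×10^4, f = 0.02956, h_f = 86.7 m ≈ 85.9 m ✓

Q ≈ 5.82 L/s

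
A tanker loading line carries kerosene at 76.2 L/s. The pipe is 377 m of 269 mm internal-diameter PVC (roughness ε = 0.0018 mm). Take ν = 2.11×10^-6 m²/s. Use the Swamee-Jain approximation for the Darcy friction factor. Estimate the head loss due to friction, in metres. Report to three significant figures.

h_f ≈ 2.06 m

V = 4Q/(πD²) = 4·0.0762/(π·0.269²) = 1.341 m/s
Re = VD/ν = 1.341·0.269/2.11×10^-6 = 1.71×10^5 → turbulent
ε/D = 0.0018/269 = 6.69×10^-6
Swamee-Jain: f = 0.01607
h_f = f(L/D)V²/(2g) = 0.01607·(377/0.269)·1.341²/(2·9.81) = 2.064 m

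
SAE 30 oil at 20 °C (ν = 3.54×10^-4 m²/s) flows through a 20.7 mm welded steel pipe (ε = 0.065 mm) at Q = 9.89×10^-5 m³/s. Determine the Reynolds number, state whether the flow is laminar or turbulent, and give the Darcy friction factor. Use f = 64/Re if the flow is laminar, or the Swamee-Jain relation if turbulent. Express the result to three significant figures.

V = 4Q/(πD²) = 0.2939 m/s
Re = VD/ν = 0.2939·0.0207/3.54×10^-4 = 17.2
Re < 2300 → laminar → f = 64/Re = 3.724

Re ≈ 17.2; laminar; f = 64/Re ≈ 3.72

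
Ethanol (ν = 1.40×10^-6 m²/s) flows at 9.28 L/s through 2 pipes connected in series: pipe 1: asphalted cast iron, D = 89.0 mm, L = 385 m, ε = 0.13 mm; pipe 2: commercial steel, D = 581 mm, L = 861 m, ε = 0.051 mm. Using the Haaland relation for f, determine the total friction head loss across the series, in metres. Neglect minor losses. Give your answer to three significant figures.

Pipe 1: V = 1.492 m/s, Re = 9.48×10^4, ε/D = 0.00146, f = 0.02354, h_1 = f(L/D)V²/2g = 11.55 m
Pipe 2: V = 0.03500 m/s, Re = 1.45×10^4, ε/D = 8.78×10^-5, f = 0.02806, h_2 = f(L/D)V²/2g = 0.002597 m
Series → Q common, losses add: H = Σh = 11.55 m

H ≈ 11.6 m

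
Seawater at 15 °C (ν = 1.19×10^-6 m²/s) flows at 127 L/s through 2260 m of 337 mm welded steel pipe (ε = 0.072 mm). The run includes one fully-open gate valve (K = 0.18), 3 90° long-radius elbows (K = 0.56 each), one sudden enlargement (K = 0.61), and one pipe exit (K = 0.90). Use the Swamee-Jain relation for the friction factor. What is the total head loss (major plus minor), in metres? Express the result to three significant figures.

H_L ≈ 11.4 m

V = 4Q/(πD²) = 1.424 m/s; V²/2g = 0.1033 m
Re = 4.03×10^5, ε/D = 2.14×10^-4 → f = 0.01594 (Swamee-Jain)
Major: h_f = f(L/D)·V²/2g = 0.01594·6706·0.1033 = 11.04 m
Minor: ΣK = 3.37; h_m = ΣK·V²/2g = 0.3482 m
Total H_L = 11.04 + 0.3482 = 11.39 m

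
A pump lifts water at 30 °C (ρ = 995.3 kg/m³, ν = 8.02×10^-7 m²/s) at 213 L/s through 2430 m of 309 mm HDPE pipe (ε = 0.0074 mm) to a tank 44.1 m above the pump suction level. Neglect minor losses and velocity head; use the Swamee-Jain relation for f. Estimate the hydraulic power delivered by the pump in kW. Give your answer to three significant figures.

P_hyd ≈ 173 kW

V = 4Q/(πD²) = 2.840 m/s; Re = 1.09×10^6; ε/D = 2.39×10^-5; f = 0.01202
h_f = f(L/D)V²/2g = 38.88 m
Total head H = z + h_f = 44.1 + 38.88 = 82.98 m
P_hyd = ρgQH = 995.3·9.81·0.213·82.98 = 172.6 kW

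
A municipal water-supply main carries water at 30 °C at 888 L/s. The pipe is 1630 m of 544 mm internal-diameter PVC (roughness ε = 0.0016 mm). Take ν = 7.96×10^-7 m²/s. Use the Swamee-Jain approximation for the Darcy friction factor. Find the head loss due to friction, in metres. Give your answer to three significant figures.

h_f ≈ 22.5 m

V = 4Q/(πD²) = 4·0.888/(π·0.544²) = 3.821 m/s
Re = VD/ν = 3.821·0.544/7.96×10^-7 = 2.61×10^6 → turbulent
ε/D = 0.0016/544 = 2.94×10^-6
Swamee-Jain: f = 0.01007
h_f = f(L/D)V²/(2g) = 0.01007·(1630/0.544)·3.821²/(2·9.81) = 22.45 m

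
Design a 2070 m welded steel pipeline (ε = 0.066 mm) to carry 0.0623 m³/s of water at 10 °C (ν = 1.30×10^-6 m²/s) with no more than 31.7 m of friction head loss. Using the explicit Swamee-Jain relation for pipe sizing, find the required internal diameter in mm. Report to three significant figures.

D ≈ 208 mm

Swamee-Jain (Type III): D = 0.66·[ε^1.25·(LQ²/(gh_f))^4.75 + ν·Q^9.4·(L/(gh_f))^5.2]^0.04
LQ²/(gh_f) = 0.02584; L/(gh_f) = 6.656
Term 1 = ε^1.25·(…)^4.75 = 1.71×10^-13; Term 2 = ν·Q^9.4·(…)^5.2 = 1.16×10^-13
D = 0.66·(1.71×10^-13 + 1.16×10^-13)^0.04 = 0.2079 m = 208 mm
Check: V = 1.84 m/s, Re = 2.94×10^5, f = 0.01722, h_f = 29.4 m ≈ 31.7 m ✓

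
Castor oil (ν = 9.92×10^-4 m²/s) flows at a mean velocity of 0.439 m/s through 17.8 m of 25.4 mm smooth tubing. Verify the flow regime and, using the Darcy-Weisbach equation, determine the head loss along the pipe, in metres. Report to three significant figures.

h_f ≈ 39.2 m

Re = VD/ν = 0.439·0.02540/9.92×10^-4 = 11.2 → laminar (Re < 2300)
f = 64/Re = 5.694
h_f = f(L/D)V²/(2g) = 5.694·(17.8/0.02540)·0.439²/(2·9.81) = 39.19 m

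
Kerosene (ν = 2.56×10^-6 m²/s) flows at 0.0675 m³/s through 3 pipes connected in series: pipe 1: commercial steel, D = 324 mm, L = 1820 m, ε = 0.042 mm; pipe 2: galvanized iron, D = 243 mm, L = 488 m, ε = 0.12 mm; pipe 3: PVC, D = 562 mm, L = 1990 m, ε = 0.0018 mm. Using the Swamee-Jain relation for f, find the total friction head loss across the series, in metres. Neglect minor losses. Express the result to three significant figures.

H ≈ 8.07 m

Pipe 1: V = 0.8187 m/s, Re = 1.04×10^5, ε/D = 1.30×10^-4, f = 0.01850, h_1 = f(L/D)V²/2g = 3.550 m
Pipe 2: V = 1.455 m/s, Re = 1.38×10^5, ε/D = 4.94×10^-4, f = 0.01962, h_2 = f(L/D)V²/2g = 4.253 m
Pipe 3: V = 0.2721 m/s, Re = 5.97×10^4, ε/D = 3.20×10^-6, f = 0.01997, h_3 = f(L/D)V²/2g = 0.2668 m
Series → Q common, losses add: H = Σh = 8.070 m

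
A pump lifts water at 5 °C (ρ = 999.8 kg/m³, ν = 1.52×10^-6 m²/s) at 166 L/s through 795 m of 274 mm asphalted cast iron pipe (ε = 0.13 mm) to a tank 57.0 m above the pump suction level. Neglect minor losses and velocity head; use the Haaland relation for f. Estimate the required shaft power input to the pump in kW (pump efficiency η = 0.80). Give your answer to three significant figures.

V = 4Q/(πD²) = 2.815 m/s; Re = 5.07×10^5; ε/D = 4.74×10^-4; f = 0.01740
h_f = f(L/D)V²/2g = 20.40 m
Total head H = z + h_f = 57.0 + 20.40 = 77.40 m
P_hyd = ρgQH = 999.8·9.81·0.166·77.40 = 126.0 kW
P_shaft = P_hyd/η = 126.0/0.80 = 157.5 kW

P_shaft ≈ 158 kW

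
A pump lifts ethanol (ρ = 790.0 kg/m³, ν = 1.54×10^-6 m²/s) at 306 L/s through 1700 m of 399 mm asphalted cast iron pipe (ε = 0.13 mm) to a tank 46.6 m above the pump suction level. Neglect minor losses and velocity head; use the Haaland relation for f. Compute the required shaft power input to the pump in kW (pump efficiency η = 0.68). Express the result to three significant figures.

V = 4Q/(πD²) = 2.447 m/s; Re = 6.34×10^5; ε/D = 3.26×10^-4; f = 0.01614
h_f = f(L/D)V²/2g = 21.00 m
Total head H = z + h_f = 46.6 + 21.00 = 67.60 m
P_hyd = ρgQH = 790.0·9.81·0.306·67.60 = 160.3 kW
P_shaft = P_hyd/η = 160.3/0.68 = 235.7 kW

P_shaft ≈ 236 kW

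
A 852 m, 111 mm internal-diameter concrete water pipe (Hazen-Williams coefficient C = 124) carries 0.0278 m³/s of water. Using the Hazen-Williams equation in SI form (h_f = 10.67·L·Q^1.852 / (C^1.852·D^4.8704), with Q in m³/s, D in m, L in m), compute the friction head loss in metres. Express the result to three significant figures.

h_f ≈ 70.7 m

h_f = 10.67·852·0.0278^1.852 / (124^1.852·0.111^4.8704) = 70.73 m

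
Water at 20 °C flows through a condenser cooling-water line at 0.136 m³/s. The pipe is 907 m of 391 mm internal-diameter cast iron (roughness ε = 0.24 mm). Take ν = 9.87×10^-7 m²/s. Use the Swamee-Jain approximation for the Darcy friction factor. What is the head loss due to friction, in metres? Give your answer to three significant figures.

h_f ≈ 2.81 m

V = 4Q/(πD²) = 4·0.136/(π·0.391²) = 1.133 m/s
Re = VD/ν = 1.133·0.391/9.87×10^-7 = 4.49×10^5 → turbulent
ε/D = 0.24/391 = 6.14×10^-4
Swamee-Jain: f = 0.01854
h_f = f(L/D)V²/(2g) = 0.01854·(907/0.391)·1.133²/(2·9.81) = 2.813 m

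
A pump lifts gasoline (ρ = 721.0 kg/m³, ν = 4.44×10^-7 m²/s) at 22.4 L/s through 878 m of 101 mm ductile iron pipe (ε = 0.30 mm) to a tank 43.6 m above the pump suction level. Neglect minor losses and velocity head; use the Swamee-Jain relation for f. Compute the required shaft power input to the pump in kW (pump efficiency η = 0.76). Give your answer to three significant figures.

P_shaft ≈ 28.2 kW

V = 4Q/(πD²) = 2.796 m/s; Re = 6.36×10^5; ε/D = 0.00297; f = 0.02640
h_f = f(L/D)V²/2g = 91.44 m
Total head H = z + h_f = 43.6 + 91.44 = 135.0 m
P_hyd = ρgQH = 721.0·9.81·0.0224·135.0 = 21.39 kW
P_shaft = P_hyd/η = 21.39/0.76 = 28.15 kW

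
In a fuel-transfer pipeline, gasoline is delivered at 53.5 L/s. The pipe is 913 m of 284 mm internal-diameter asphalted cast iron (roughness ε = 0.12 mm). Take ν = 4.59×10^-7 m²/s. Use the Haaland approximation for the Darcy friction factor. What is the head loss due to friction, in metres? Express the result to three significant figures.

h_f ≈ 1.99 m

V = 4Q/(πD²) = 4·0.0535/(π·0.284²) = 0.8446 m/s
Re = VD/ν = 0.8446·0.284/4.59×10^-7 = 5.23×10^5 → turbulent
ε/D = 0.12/284 = 4.23×10^-4
Haaland: f = 0.01703
h_f = f(L/D)V²/(2g) = 0.01703·(913/0.284)·0.8446²/(2·9.81) = 1.990 m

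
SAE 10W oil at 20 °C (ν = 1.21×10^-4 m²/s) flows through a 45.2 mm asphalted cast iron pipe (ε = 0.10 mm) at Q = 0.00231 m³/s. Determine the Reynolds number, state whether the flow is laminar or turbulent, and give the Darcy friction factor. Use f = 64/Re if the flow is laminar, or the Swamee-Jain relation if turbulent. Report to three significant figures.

V = 4Q/(πD²) = 1.440 m/s
Re = VD/ν = 1.440·0.0452/1.21×10^-4 = 538
Re < 2300 → laminar → f = 64/Re = 0.1190

Re ≈ 538; laminar; f = 64/Re ≈ 0.119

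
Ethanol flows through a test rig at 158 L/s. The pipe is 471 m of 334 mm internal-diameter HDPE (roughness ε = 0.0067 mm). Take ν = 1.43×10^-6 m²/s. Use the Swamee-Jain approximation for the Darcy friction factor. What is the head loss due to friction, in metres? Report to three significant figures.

V = 4Q/(πD²) = 4·0.158/(π·0.334²) = 1.803 m/s
Re = VD/ν = 1.803·0.334/1.43×10^-6 = 4.21×10^5 → turbulent
ε/D = 0.0067/334 = 2.01×10^-5
Swamee-Jain: f = 0.01379
h_f = f(L/D)V²/(2g) = 0.01379·(471/0.334)·1.803²/(2·9.81) = 3.223 m

h_f ≈ 3.22 m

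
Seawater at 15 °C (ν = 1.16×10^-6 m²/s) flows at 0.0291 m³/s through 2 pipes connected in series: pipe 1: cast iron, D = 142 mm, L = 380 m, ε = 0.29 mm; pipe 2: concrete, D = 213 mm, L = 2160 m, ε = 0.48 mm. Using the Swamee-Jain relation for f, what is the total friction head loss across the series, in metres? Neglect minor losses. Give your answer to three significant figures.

H ≈ 20.1 m

Pipe 1: V = 1.837 m/s, Re = 2.25×10^5, ε/D = 0.00204, f = 0.02450, h_1 = f(L/D)V²/2g = 11.28 m
Pipe 2: V = 0.8167 m/s, Re = 1.50×10^5, ε/D = 0.00225, f = 0.02546, h_2 = f(L/D)V²/2g = 8.776 m
Series → Q common, losses add: H = Σh = 20.06 m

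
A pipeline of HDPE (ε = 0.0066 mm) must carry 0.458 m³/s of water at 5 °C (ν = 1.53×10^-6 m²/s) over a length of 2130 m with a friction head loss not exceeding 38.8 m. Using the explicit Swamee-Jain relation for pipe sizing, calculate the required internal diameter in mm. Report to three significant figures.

Swamee-Jain (Type III): D = 0.66·[ε^1.25·(LQ²/(gh_f))^4.75 + ν·Q^9.4·(L/(gh_f))^5.2]^0.04
LQ²/(gh_f) = 1.174; L/(gh_f) = 5.596
Term 1 = ε^1.25·(…)^4.75 = 7.16×10^-7; Term 2 = ν·Q^9.4·(…)^5.2 = 7.69×10^-6
D = 0.66·(7.16×10^-7 + 7.69×10^-6)^0.04 = 0.4135 m = 414 mm
Check: V = 3.41 m/s, Re = 9.22×10^5, f = 0.01213, h_f = 37.0 m ≈ 38.8 m ✓

D ≈ 414 mm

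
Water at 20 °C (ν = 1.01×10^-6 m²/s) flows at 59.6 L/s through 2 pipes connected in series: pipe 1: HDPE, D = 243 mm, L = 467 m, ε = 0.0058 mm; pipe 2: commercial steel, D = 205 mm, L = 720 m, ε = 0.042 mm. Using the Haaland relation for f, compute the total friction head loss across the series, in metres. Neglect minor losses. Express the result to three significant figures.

H ≈ 11.5 m

Pipe 1: V = 1.285 m/s, Re = 3.09×10^5, ε/D = 2.39×10^-5, f = 0.01447, h_1 = f(L/D)V²/2g = 2.340 m
Pipe 2: V = 1.806 m/s, Re = 3.67×10^5, ε/D = 2.05×10^-4, f = 0.01577, h_2 = f(L/D)V²/2g = 9.204 m
Series → Q common, losses add: H = Σh = 11.54 m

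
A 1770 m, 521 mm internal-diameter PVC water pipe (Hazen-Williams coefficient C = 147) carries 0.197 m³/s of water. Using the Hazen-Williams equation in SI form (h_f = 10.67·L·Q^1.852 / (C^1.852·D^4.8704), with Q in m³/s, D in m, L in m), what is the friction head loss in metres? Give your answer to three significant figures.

h_f = 10.67·1770·0.197^1.852 / (147^1.852·0.521^4.8704) = 2.161 m

h_f ≈ 2.16 m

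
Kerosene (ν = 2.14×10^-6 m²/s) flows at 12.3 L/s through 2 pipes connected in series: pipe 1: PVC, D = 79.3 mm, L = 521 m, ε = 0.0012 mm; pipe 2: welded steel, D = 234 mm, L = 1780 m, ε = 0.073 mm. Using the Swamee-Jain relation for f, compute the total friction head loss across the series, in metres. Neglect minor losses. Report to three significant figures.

Pipe 1: V = 2.490 m/s, Re = 9.23×10^4, ε/D = 1.51×10^-5, f = 0.01825, h_1 = f(L/D)V²/2g = 37.91 m
Pipe 2: V = 0.2860 m/s, Re = 3.13×10^4, ε/D = 3.12×10^-4, f = 0.02410, h_2 = f(L/D)V²/2g = 0.7642 m
Series → Q common, losses add: H = Σh = 38.68 m

H ≈ 38.7 m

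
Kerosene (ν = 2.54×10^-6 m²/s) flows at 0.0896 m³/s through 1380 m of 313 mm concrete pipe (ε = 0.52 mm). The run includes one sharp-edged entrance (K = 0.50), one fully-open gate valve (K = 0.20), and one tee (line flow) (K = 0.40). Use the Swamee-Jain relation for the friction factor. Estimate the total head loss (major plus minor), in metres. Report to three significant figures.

H_L ≈ 7.35 m

V = 4Q/(πD²) = 1.164 m/s; V²/2g = 0.06911 m
Re = 1.43×10^5, ε/D = 0.00166 → f = 0.02387 (Swamee-Jain)
Major: h_f = f(L/D)·V²/2g = 0.02387·4409·0.06911 = 7.273 m
Minor: ΣK = 1.10; h_m = ΣK·V²/2g = 0.07602 m
Total H_L = 7.273 + 0.07602 = 7.349 m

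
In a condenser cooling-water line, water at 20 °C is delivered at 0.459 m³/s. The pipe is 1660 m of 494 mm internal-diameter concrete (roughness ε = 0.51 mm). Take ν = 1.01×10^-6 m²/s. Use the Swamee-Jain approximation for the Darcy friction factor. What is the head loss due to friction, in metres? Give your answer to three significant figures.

h_f ≈ 19.8 m

V = 4Q/(πD²) = 4·0.459/(π·0.494²) = 2.395 m/s
Re = VD/ν = 2.395·0.494/1.01×10^-6 = 1.17×10^6 → turbulent
ε/D = 0.51/494 = 0.00103
Swamee-Jain: f = 0.02012
h_f = f(L/D)V²/(2g) = 0.02012·(1660/0.494)·2.395²/(2·9.81) = 19.77 m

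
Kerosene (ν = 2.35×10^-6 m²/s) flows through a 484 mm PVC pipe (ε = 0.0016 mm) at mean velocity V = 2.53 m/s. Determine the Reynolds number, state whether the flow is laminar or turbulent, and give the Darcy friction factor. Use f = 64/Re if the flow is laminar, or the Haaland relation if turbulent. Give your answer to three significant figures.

Re ≈ 5.21×10^5; turbulent; f ≈ 0.0130

Re = VD/ν = 2.530·0.484/2.35×10^-6 = 5.21×10^5
Re > 4000 → turbulent; ε/D = 3.31×10^-6
Haaland: f = 0.01300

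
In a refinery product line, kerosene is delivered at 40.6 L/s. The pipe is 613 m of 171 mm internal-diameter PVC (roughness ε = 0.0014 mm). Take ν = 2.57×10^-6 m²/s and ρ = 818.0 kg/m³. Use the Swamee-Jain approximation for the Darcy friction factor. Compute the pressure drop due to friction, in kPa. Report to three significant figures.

Δp ≈ 79.4 kPa

V = 4Q/(πD²) = 4·0.0406/(π·0.171²) = 1.768 m/s
Re = VD/ν = 1.768·0.171/2.57×10^-6 = 1.18×10^5 → turbulent
ε/D = 0.0014/171 = 8.19×10^-6
Swamee-Jain: f = 0.01733
h_f = f(L/D)V²/(2g) = 0.01733·(613/0.171)·1.768²/(2·9.81) = 9.894 m
Δp = ρg·h_f = 818.0·9.81·9.894 = 79.40 kPa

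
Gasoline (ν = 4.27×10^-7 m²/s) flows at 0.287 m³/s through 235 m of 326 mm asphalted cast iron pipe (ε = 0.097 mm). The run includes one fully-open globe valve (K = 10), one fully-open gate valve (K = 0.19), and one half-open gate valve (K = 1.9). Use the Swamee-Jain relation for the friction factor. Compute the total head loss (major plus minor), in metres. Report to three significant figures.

H_L ≈ 13.9 m

V = 4Q/(πD²) = 3.438 m/s; V²/2g = 0.6026 m
Re = 2.63×10^6, ε/D = 2.98×10^-4 → f = 0.01527 (Swamee-Jain)
Major: h_f = f(L/D)·V²/2g = 0.01527·720.9·0.6026 = 6.635 m
Minor: ΣK = 12.1; h_m = ΣK·V²/2g = 7.285 m
Total H_L = 6.635 + 7.285 = 13.92 m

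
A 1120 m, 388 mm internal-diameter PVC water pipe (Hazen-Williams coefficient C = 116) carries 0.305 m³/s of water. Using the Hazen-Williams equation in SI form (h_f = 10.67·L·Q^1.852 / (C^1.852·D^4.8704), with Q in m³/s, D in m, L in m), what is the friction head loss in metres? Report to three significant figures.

h_f = 10.67·1120·0.305^1.852 / (116^1.852·0.388^4.8704) = 20.02 m

h_f ≈ 20.0 m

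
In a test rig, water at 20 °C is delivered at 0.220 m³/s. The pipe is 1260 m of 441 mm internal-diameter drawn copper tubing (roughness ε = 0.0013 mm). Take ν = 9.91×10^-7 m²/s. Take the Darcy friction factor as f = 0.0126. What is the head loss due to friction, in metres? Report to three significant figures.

h_f ≈ 3.81 m

V = 4Q/(πD²) = 4·0.220/(π·0.441²) = 1.440 m/s
h_f = f(L/D)V²/(2g) = 0.01260·(1260/0.441)·1.440²/(2·9.81) = 3.806 m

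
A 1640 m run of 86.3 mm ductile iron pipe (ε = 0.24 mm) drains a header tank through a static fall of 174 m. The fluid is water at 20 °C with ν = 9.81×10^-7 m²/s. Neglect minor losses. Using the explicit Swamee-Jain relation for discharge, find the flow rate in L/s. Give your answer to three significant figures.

Swamee-Jain (Type II): Q = -0.965·√(gD⁵h_f/L)·ln[ε/(3.7D) + √(3.17ν²L/(gD³h_f))]
√(gD⁵h_f/L) = √(9.81·0.0863⁵·174/1640) = 0.002232
ε/(3.7D) = 7.52×10^-4; √(3.17ν²L/(gD³h_f)) = 6.75×10^-5
Q = -0.965·0.002232·ln(8.192×10^-4) = 0.01531 m³/s
Check: V = 2.62 m/s, Re = 2.30×10^5, f = 0.02640, h_f = 175 m ≈ 174 m ✓

Q ≈ 15.3 L/s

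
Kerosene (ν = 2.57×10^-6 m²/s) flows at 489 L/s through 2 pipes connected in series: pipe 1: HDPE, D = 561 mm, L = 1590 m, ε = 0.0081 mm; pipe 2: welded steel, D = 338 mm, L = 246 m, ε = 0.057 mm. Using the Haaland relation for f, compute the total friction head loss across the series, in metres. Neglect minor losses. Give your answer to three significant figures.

Pipe 1: V = 1.978 m/s, Re = 4.32×10^5, ε/D = 1.44×10^-5, f = 0.01356, h_1 = f(L/D)V²/2g = 7.668 m
Pipe 2: V = 5.450 m/s, Re = 7.17×10^5, ε/D = 1.69×10^-4, f = 0.01455, h_2 = f(L/D)V²/2g = 16.03 m
Series → Q common, losses add: H = Σh = 23.70 m

H ≈ 23.7 m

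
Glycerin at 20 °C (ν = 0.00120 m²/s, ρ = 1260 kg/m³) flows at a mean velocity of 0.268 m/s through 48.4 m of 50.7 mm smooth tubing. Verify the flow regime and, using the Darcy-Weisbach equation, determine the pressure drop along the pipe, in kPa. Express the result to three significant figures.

Re = VD/ν = 0.268·0.05070/0.00120 = 11.3 → laminar (Re < 2300)
f = 64/Re = 5.652
h_f = f(L/D)V²/(2g) = 5.652·(48.4/0.05070)·0.268²/(2·9.81) = 19.75 m
Δp = ρg·h_f = 1260·9.81·19.75 = 244.2 kPa

Δp ≈ 244 kPa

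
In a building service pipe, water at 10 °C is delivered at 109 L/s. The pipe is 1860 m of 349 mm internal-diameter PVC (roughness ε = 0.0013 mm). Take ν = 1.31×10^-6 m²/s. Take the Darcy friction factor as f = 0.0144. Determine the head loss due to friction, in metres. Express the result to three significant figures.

V = 4Q/(πD²) = 4·0.109/(π·0.349²) = 1.139 m/s
h_f = f(L/D)V²/(2g) = 0.01440·(1860/0.349)·1.139²/(2·9.81) = 5.078 m

h_f ≈ 5.08 m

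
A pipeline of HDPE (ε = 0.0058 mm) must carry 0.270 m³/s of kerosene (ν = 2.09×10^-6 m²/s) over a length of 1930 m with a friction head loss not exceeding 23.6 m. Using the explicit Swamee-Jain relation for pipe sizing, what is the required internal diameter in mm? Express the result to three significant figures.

D ≈ 372 mm

Swamee-Jain (Type III): D = 0.66·[ε^1.25·(LQ²/(gh_f))^4.75 + ν·Q^9.4·(L/(gh_f))^5.2]^0.04
LQ²/(gh_f) = 0.6077; L/(gh_f) = 8.336
Term 1 = ε^1.25·(…)^4.75 = 2.67×10^-8; Term 2 = ν·Q^9.4·(…)^5.2 = 5.81×10^-7
D = 0.66·(2.67×10^-8 + 5.81×10^-7)^0.04 = 0.3723 m = 372 mm
Check: V = 2.48 m/s, Re = 4.42×10^5, f = 0.01362, h_f = 22.1 m ≈ 23.6 m ✓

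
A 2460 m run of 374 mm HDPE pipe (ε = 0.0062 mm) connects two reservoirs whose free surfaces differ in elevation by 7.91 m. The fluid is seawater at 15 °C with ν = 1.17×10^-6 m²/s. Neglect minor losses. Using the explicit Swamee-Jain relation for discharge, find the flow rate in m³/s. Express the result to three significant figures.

Q ≈ 0.144 m³/s

Swamee-Jain (Type II): Q = -0.965·√(gD⁵h_f/L)·ln[ε/(3.7D) + √(3.17ν²L/(gD³h_f))]
√(gD⁵h_f/L) = √(9.81·0.374⁵·7.91/2460) = 0.01519
ε/(3.7D) = 4.48×10^-6; √(3.17ν²L/(gD³h_f)) = 5.13×10^-5
Q = -0.965·0.01519·ln(5.576×10^-5) = 0.1436 m³/s
Check: V = 1.31 m/s, Re = 4.18×10^5, f = 0.01376, h_f = 7.88 m ≈ 7.91 m ✓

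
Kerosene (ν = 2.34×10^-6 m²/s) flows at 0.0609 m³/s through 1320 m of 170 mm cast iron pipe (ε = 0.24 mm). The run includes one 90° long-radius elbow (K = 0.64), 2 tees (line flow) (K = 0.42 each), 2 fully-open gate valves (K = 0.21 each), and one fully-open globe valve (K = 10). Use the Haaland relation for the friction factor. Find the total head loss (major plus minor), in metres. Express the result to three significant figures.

H_L ≈ 68.3 m

V = 4Q/(πD²) = 2.683 m/s; V²/2g = 0.3669 m
Re = 1.95×10^5, ε/D = 0.00141 → f = 0.02245 (Haaland)
Major: h_f = f(L/D)·V²/2g = 0.02245·7765·0.3669 = 63.96 m
Minor: ΣK = 11.9; h_m = ΣK·V²/2g = 4.366 m
Total H_L = 63.96 + 4.366 = 68.32 m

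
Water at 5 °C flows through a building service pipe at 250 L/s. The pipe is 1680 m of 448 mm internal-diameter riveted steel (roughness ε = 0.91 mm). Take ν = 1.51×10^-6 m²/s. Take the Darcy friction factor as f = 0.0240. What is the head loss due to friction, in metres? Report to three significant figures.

h_f ≈ 11.5 m

V = 4Q/(πD²) = 4·0.250/(π·0.448²) = 1.586 m/s
h_f = f(L/D)V²/(2g) = 0.02400·(1680/0.448)·1.586²/(2·9.81) = 11.54 m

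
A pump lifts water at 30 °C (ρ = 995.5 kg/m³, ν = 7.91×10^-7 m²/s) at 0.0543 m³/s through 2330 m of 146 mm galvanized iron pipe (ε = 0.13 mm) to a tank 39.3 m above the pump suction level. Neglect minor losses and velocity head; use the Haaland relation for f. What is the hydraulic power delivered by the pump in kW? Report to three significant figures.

V = 4Q/(πD²) = 3.243 m/s; Re = 5.99×10^5; ε/D = 8.90×10^-4; f = 0.01961
h_f = f(L/D)V²/2g = 167.8 m
Total head H = z + h_f = 39.3 + 167.8 = 207.1 m
P_hyd = ρgQH = 995.5·9.81·0.0543·207.1 = 109.8 kW

P_hyd ≈ 110 kW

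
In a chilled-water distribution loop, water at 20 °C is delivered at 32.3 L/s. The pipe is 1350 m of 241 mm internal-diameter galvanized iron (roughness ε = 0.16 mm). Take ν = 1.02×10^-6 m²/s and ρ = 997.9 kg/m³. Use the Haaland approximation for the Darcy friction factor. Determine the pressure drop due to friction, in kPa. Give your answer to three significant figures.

V = 4Q/(πD²) = 4·0.0323/(π·0.241²) = 0.7081 m/s
Re = VD/ν = 0.7081·0.241/1.02×10^-6 = 1.67×10^5 → turbulent
ε/D = 0.16/241 = 6.64×10^-4
Haaland: f = 0.01972
h_f = f(L/D)V²/(2g) = 0.01972·(1350/0.241)·0.7081²/(2·9.81) = 2.823 m
Δp = ρg·h_f = 997.9·9.81·2.823 = 27.64 kPa

Δp ≈ 27.6 kPa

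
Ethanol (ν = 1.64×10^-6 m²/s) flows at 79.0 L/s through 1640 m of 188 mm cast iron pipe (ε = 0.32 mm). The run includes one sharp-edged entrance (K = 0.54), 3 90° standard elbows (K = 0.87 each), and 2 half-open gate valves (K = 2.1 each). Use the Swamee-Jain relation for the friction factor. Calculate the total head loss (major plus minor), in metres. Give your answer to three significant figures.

V = 4Q/(πD²) = 2.846 m/s; V²/2g = 0.4128 m
Re = 3.26×10^5, ε/D = 0.00170 → f = 0.02321 (Swamee-Jain)
Major: h_f = f(L/D)·V²/2g = 0.02321·8723·0.4128 = 83.59 m
Minor: ΣK = 7.35; h_m = ΣK·V²/2g = 3.034 m
Total H_L = 83.59 + 3.034 = 86.62 m

H_L ≈ 86.6 m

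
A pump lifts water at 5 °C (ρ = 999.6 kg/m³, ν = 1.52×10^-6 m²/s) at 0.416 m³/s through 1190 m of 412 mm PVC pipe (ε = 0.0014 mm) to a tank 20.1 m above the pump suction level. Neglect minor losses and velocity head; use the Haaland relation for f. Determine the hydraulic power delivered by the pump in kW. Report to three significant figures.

V = 4Q/(πD²) = 3.120 m/s; Re = 8.46×10^5; ε/D = 3.40×10^-6; f = 0.01197
h_f = f(L/D)V²/2g = 17.16 m
Total head H = z + h_f = 20.1 + 17.16 = 37.26 m
P_hyd = ρgQH = 999.6·9.81·0.416·37.26 = 152.0 kW

P_hyd ≈ 152 kW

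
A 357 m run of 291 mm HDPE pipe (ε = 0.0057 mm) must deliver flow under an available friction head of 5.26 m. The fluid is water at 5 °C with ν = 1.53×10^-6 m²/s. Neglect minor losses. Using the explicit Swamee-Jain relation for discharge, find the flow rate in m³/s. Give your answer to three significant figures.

Swamee-Jain (Type II): Q = -0.965·√(gD⁵h_f/L)·ln[ε/(3.7D) + √(3.17ν²L/(gD³h_f))]
√(gD⁵h_f/L) = √(9.81·0.291⁵·5.26/357) = 0.01737
ε/(3.7D) = 5.29×10^-6; √(3.17ν²L/(gD³h_f)) = 4.56×10^-5
Q = -0.965·0.01737·ln(5.094×10^-5) = 0.1657 m³/s
Check: V = 2.49 m/s, Re = 4.74×10^5, f = 0.01352, h_f = 5.24 m ≈ 5.26 m ✓

Q ≈ 0.166 m³/s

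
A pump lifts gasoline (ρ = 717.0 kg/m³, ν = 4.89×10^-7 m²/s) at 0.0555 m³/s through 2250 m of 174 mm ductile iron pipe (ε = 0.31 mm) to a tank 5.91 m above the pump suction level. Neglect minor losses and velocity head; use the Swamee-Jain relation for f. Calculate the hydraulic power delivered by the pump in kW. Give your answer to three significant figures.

V = 4Q/(πD²) = 2.334 m/s; Re = 8.31×10^5; ε/D = 0.00178; f = 0.02304
h_f = f(L/D)V²/2g = 82.74 m
Total head H = z + h_f = 5.91 + 82.74 = 88.65 m
P_hyd = ρgQH = 717.0·9.81·0.0555·88.65 = 34.61 kW

P_hyd ≈ 34.6 kW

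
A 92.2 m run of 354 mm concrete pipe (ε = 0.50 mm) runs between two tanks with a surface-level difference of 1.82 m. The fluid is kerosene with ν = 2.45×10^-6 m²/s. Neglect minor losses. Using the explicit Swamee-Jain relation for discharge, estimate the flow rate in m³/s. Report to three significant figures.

Q ≈ 0.246 m³/s

Swamee-Jain (Type II): Q = -0.965·√(gD⁵h_f/L)·ln[ε/(3.7D) + √(3.17ν²L/(gD³h_f))]
√(gD⁵h_f/L) = √(9.81·0.354⁵·1.82/92.2) = 0.03281
ε/(3.7D) = 3.82×10^-4; √(3.17ν²L/(gD³h_f)) = 4.71×10^-5
Q = -0.965·0.03281·ln(4.288×10^-4) = 0.2455 m³/s
Check: V = 2.49 m/s, Re = 3.60×10^5, f = 0.02218, h_f = 1.83 m ≈ 1.82 m ✓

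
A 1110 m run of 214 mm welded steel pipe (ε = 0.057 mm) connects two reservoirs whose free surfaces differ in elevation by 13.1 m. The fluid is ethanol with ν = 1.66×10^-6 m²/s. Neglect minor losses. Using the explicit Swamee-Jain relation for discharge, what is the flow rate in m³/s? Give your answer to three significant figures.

Q ≈ 0.0608 m³/s

Swamee-Jain (Type II): Q = -0.965·√(gD⁵h_f/L)·ln[ε/(3.7D) + √(3.17ν²L/(gD³h_f))]
√(gD⁵h_f/L) = √(9.81·0.214⁵·13.1/1110) = 0.007208
ε/(3.7D) = 7.20×10^-5; √(3.17ν²L/(gD³h_f)) = 8.77×10^-5
Q = -0.965·0.007208·ln(1.597×10^-4) = 0.06081 m³/s
Check: V = 1.69 m/s, Re = 2.18×10^5, f = 0.01740, h_f = 13.1 m ≈ 13.1 m ✓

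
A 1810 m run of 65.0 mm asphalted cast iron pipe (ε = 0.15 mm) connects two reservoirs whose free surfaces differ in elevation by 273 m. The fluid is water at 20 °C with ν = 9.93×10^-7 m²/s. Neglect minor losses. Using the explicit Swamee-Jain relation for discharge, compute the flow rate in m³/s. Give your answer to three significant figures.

Q ≈ 0.00916 m³/s

Swamee-Jain (Type II): Q = -0.965·√(gD⁵h_f/L)·ln[ε/(3.7D) + √(3.17ν²L/(gD³h_f))]
√(gD⁵h_f/L) = √(9.81·0.0650⁵·273/1810) = 0.001310
ε/(3.7D) = 6.24×10^-4; √(3.17ν²L/(gD³h_f)) = 8.77×10^-5
Q = -0.965·0.001310·ln(7.114×10^-4) = 0.009165 m³/s
Check: V = 2.76 m/s, Re = 1.81×10^5, f = 0.02541, h_f = 275 m ≈ 273 m ✓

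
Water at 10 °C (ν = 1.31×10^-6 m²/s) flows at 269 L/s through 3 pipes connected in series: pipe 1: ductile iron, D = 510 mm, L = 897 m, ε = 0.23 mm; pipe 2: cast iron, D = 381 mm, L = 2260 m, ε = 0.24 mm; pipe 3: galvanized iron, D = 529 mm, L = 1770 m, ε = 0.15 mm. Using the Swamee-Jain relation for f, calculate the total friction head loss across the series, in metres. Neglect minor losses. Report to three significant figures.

Pipe 1: V = 1.317 m/s, Re = 5.13×10^5, ε/D = 4.51×10^-4, f = 0.01744, h_1 = f(L/D)V²/2g = 2.711 m
Pipe 2: V = 2.359 m/s, Re = 6.86×10^5, ε/D = 6.30×10^-4, f = 0.01832, h_2 = f(L/D)V²/2g = 30.84 m
Pipe 3: V = 1.224 m/s, Re = 4.94×10^5, ε/D = 2.84×10^-4, f = 0.01625, h_3 = f(L/D)V²/2g = 4.152 m
Series → Q common, losses add: H = Σh = 37.70 m

H ≈ 37.7 m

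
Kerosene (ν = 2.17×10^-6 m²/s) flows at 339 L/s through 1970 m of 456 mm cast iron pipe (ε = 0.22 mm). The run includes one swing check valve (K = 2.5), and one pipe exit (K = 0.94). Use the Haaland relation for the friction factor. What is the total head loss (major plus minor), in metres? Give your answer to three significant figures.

V = 4Q/(πD²) = 2.076 m/s; V²/2g = 0.2196 m
Re = 4.36×10^5, ε/D = 4.82×10^-4 → f = 0.01758 (Haaland)
Major: h_f = f(L/D)·V²/2g = 0.01758·4320·0.2196 = 16.68 m
Minor: ΣK = 3.44; h_m = ΣK·V²/2g = 0.7555 m
Total H_L = 16.68 + 0.7555 = 17.44 m

H_L ≈ 17.4 m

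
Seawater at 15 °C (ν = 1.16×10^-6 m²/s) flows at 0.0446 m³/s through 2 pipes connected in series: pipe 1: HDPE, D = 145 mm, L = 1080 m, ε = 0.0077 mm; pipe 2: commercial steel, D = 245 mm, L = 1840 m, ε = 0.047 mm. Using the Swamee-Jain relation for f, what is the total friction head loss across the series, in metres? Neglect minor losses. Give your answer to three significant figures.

Pipe 1: V = 2.701 m/s, Re = 3.38×10^5, ε/D = 5.31×10^-5, f = 0.01470, h_1 = f(L/D)V²/2g = 40.70 m
Pipe 2: V = 0.9460 m/s, Re = 2.00×10^5, ε/D = 1.92×10^-4, f = 0.01708, h_2 = f(L/D)V²/2g = 5.850 m
Series → Q common, losses add: H = Σh = 46.55 m

H ≈ 46.5 m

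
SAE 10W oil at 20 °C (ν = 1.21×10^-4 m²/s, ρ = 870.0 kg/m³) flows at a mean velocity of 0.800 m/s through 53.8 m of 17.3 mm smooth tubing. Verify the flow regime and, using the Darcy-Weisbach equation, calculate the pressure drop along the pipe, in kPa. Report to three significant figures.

Re = VD/ν = 0.800·0.01730/1.21×10^-4 = 114 → laminar (Re < 2300)
f = 64/Re = 0.5595
h_f = f(L/D)V²/(2g) = 0.5595·(53.8/0.01730)·0.800²/(2·9.81) = 56.76 m
Δp = ρg·h_f = 870.0·9.81·56.76 = 484.4 kPa

Δp ≈ 484 kPa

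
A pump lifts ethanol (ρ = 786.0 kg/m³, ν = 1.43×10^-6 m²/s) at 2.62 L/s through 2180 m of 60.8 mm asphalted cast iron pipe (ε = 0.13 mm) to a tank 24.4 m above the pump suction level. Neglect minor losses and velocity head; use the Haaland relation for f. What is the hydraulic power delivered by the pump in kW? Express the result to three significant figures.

P_hyd ≈ 1.31 kW

V = 4Q/(πD²) = 0.9024 m/s; Re = 3.84×10^4; ε/D = 0.00214; f = 0.02730
h_f = f(L/D)V²/2g = 40.63 m
Total head H = z + h_f = 24.4 + 40.63 = 65.03 m
P_hyd = ρgQH = 786.0·9.81·0.00262·65.03 = 1.314 kW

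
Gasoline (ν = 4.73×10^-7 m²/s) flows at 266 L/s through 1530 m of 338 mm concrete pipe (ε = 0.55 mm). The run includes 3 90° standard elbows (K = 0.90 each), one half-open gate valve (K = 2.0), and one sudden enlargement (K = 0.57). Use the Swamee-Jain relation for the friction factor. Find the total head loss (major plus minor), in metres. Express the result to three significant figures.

H_L ≈ 47.7 m

V = 4Q/(πD²) = 2.965 m/s; V²/2g = 0.4479 m
Re = 2.12×10^6, ε/D = 0.00163 → f = 0.02234 (Swamee-Jain)
Major: h_f = f(L/D)·V²/2g = 0.02234·4527·0.4479 = 45.29 m
Minor: ΣK = 5.27; h_m = ΣK·V²/2g = 2.361 m
Total H_L = 45.29 + 2.361 = 47.65 m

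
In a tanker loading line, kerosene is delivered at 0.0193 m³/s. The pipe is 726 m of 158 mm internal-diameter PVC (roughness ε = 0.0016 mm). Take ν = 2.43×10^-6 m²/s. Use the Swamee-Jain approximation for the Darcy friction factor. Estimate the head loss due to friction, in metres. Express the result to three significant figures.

V = 4Q/(πD²) = 4·0.0193/(π·0.158²) = 0.9844 m/s
Re = VD/ν = 0.9844·0.158/2.43×10^-6 = 6.40×10^4 → turbulent
ε/D = 0.0016/158 = 1.01×10^-5
Swamee-Jain: f = 0.01970
h_f = f(L/D)V²/(2g) = 0.01970·(726/0.158)·0.9844²/(2·9.81) = 4.471 m

h_f ≈ 4.47 m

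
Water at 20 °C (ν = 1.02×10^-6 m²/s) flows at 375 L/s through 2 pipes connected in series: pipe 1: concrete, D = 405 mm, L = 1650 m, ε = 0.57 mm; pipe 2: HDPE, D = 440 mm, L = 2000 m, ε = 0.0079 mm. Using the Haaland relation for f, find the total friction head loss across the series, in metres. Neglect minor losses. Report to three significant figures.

Pipe 1: V = 2.911 m/s, Re = 1.16×10^6, ε/D = 0.00141, f = 0.02160, h_1 = f(L/D)V²/2g = 38.01 m
Pipe 2: V = 2.466 m/s, Re = 1.06×10^6, ε/D = 1.80×10^-5, f = 0.01182, h_2 = f(L/D)V²/2g = 16.65 m
Series → Q common, losses add: H = Σh = 54.66 m

H ≈ 54.7 m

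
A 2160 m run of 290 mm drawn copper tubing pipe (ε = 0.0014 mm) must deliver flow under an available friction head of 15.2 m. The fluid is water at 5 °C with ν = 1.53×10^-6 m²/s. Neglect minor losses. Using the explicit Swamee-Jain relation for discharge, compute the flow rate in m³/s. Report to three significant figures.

Swamee-Jain (Type II): Q = -0.965·√(gD⁵h_f/L)·ln[ε/(3.7D) + √(3.17ν²L/(gD³h_f))]
√(gD⁵h_f/L) = √(9.81·0.290⁵·15.2/2160) = 0.01190
ε/(3.7D) = 1.30×10^-6; √(3.17ν²L/(gD³h_f)) = 6.64×10^-5
Q = -0.965·0.01190·ln(6.769×10^-5) = 0.1102 m³/s
Check: V = 1.67 m/s, Re = 3.16×10^5, f = 0.01429, h_f = 15.1 m ≈ 15.2 m ✓

Q ≈ 0.110 m³/s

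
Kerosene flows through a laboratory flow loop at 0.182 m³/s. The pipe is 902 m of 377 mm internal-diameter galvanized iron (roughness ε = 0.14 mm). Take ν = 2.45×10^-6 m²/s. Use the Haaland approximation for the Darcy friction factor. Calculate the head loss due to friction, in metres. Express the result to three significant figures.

V = 4Q/(πD²) = 4·0.182/(π·0.377²) = 1.630 m/s
Re = VD/ν = 1.630·0.377/2.45×10^-6 = 2.51×10^5 → turbulent
ε/D = 0.14/377 = 3.71×10^-4
Haaland: f = 0.01755
h_f = f(L/D)V²/(2g) = 0.01755·(902/0.377)·1.630²/(2·9.81) = 5.688 m

h_f ≈ 5.69 m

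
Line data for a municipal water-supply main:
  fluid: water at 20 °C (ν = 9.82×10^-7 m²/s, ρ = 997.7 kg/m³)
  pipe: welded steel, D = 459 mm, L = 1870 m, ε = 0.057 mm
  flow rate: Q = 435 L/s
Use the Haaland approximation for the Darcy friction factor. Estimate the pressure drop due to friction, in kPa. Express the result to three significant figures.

Δp ≈ 189 kPa

V = 4Q/(πD²) = 4·0.435/(π·0.459²) = 2.629 m/s
Re = VD/ν = 2.629·0.459/9.82×10^-7 = 1.23×10^6 → turbulent
ε/D = 0.057/459 = 1.24×10^-4
Haaland: f = 0.01348
h_f = f(L/D)V²/(2g) = 0.01348·(1870/0.459)·2.629²/(2·9.81) = 19.35 m
Δp = ρg·h_f = 997.7·9.81·19.35 = 189.4 kPa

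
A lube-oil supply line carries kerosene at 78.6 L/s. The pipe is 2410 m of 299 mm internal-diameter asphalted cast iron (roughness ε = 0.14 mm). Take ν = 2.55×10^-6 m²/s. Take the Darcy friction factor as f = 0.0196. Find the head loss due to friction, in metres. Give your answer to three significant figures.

h_f ≈ 10.1 m

V = 4Q/(πD²) = 4·0.0786/(π·0.299²) = 1.119 m/s
h_f = f(L/D)V²/(2g) = 0.01960·(2410/0.299)·1.119²/(2·9.81) = 10.09 m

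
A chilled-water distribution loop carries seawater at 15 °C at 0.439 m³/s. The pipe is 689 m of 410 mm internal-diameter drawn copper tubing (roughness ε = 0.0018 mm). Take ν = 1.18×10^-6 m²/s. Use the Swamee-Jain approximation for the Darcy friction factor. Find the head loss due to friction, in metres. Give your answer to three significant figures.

V = 4Q/(πD²) = 4·0.439/(π·0.410²) = 3.325 m/s
Re = VD/ν = 3.325·0.410/1.18×10^-6 = 1.16×10^6 → turbulent
ε/D = 0.0018/410 = 4.39×10^-6
Swamee-Jain: f = 0.01145
h_f = f(L/D)V²/(2g) = 0.01145·(689/0.410)·3.325²/(2·9.81) = 10.84 m

h_f ≈ 10.8 m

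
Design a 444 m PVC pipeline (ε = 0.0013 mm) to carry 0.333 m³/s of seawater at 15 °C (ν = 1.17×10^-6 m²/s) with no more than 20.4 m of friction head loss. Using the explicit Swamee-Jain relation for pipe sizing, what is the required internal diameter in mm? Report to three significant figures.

Swamee-Jain (Type III): D = 0.66·[ε^1.25·(LQ²/(gh_f))^4.75 + ν·Q^9.4·(L/(gh_f))^5.2]^0.04
LQ²/(gh_f) = 0.2460; L/(gh_f) = 2.219
Term 1 = ε^1.25·(…)^4.75 = 5.62×10^-11; Term 2 = ν·Q^9.4·(…)^5.2 = 2.39×10^-9
D = 0.66·(5.62×10^-11 + 2.39×10^-9)^0.04 = 0.2986 m = 299 mm
Check: V = 4.76 m/s, Re = 1.21×10^6, f = 0.01136, h_f = 19.5 m ≈ 20.4 m ✓

D ≈ 299 mm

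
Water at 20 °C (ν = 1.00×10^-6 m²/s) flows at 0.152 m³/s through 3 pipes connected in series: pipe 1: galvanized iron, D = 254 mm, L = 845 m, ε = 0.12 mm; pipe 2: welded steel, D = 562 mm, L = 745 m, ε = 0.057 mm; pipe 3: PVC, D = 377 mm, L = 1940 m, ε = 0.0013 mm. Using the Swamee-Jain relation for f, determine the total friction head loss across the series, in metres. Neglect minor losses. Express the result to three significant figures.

Pipe 1: V = 3.000 m/s, Re = 7.62×10^5, ε/D = 4.72×10^-4, f = 0.01727, h_1 = f(L/D)V²/2g = 26.35 m
Pipe 2: V = 0.6127 m/s, Re = 3.44×10^5, ε/D = 1.01×10^-4, f = 0.01517, h_2 = f(L/D)V²/2g = 0.3847 m
Pipe 3: V = 1.362 m/s, Re = 5.13×10^5, ε/D = 3.45×10^-6, f = 0.01309, h_3 = f(L/D)V²/2g = 6.364 m
Series → Q common, losses add: H = Σh = 33.10 m

H ≈ 33.1 m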